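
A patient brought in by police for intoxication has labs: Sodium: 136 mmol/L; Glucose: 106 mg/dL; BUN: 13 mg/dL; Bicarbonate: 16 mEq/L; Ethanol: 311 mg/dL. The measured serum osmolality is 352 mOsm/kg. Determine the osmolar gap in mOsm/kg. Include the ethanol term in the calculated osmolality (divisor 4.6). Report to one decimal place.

1.9 mOsm/kg

Calculated osmolality = 2·Na + glucose/18 + BUN/2.8 + ethanol/4.6
= 2·136 + 106/18 + 13/2.8 + 311/4.6
= 272 + 5.89 + 4.64 + 67.61
= 350.14 mOsm/kg ≈ 350.1 mOsm/kg
Osmolar gap = measured − calculated = 352 − 350.1 = 1.9 mOsm/kg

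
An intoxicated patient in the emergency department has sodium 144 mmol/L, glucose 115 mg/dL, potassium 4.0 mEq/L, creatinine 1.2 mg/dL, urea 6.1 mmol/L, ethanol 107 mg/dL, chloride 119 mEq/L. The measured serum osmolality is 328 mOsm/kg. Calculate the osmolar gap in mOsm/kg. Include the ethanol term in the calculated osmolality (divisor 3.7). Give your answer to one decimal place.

Calculated osmolality = 2·Na + glucose/18 + urea + ethanol/3.7
= 2·144 + 115/18 + 6.1 + 107/3.7
= 288 + 6.39 + 6.10 + 28.92
= 329.41 mOsm/kg ≈ 329.4 mOsm/kg
Osmolar gap = measured − calculated = 328 − 329.4 = -1.4 mOsm/kg

-1.4 mOsm/kg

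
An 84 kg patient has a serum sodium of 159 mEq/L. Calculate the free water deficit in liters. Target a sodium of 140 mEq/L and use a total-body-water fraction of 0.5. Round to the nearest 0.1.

TBW = 0.5 · 84 = 42 L
Free water deficit = TBW · (Na/140 − 1)
= 42 · (159/140 − 1)
= 42 · 0.1357
= 5.7 L

5.7 L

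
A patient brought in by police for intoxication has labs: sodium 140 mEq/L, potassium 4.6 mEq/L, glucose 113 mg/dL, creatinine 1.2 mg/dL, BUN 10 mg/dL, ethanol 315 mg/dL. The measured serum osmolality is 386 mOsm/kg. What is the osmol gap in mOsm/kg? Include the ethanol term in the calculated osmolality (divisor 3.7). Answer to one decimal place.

Calculated osmolality = 2·Na + glucose/18 + BUN/2.8 + ethanol/3.7
= 2·140 + 113/18 + 10/2.8 + 315/3.7
= 280 + 6.28 + 3.57 + 85.14
= 374.99 mOsm/kg ≈ 375.0 mOsm/kg
Osmolar gap = measured − calculated = 386 − 375.0 = 11.0 mOsm/kg

11.0 mOsm/kg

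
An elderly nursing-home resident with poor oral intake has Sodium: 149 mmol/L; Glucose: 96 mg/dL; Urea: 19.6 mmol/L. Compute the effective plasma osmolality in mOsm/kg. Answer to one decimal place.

Effective osmolality excludes urea (freely permeant across cell membranes):
2·Na + glucose/18
= 2·149 + 96/18
= 298 + 5.33
= 303.33 mOsm/kg

303.3 mOsm/kg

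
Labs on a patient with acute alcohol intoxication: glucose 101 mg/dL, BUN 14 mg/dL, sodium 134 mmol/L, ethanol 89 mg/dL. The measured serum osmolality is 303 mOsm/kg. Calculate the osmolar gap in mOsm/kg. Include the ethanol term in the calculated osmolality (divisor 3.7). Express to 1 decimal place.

Calculated osmolality = 2·Na + glucose/18 + BUN/2.8 + ethanol/3.7
= 2·134 + 101/18 + 14/2.8 + 89/3.7
= 268 + 5.61 + 5 + 24.05
= 302.66 mOsm/kg ≈ 302.7 mOsm/kg
Osmolar gap = measured − calculated = 303 − 302.7 = 0.3 mOsm/kg

0.3 mOsm/kg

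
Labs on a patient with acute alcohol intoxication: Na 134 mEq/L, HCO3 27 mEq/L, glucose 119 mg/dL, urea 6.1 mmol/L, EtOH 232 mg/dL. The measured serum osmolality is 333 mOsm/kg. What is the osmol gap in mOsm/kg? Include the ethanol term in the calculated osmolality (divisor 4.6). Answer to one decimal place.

Calculated osmolality = 2·Na + glucose/18 + urea + ethanol/4.6
= 2·134 + 119/18 + 6.1 + 232/4.6
= 268 + 6.61 + 6.10 + 50.43
= 331.14 mOsm/kg ≈ 331.1 mOsm/kg
Osmolar gap = measured − calculated = 333 − 331.1 = 1.9 mOsm/kg

1.9 mOsm/kg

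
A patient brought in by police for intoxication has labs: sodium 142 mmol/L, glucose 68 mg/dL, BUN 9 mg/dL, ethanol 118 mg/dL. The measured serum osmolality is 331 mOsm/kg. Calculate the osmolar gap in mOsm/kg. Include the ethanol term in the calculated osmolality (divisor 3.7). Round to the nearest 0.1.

8.1 mOsm/kg

Calculated osmolality = 2·Na + glucose/18 + BUN/2.8 + ethanol/3.7
= 2·142 + 68/18 + 9/2.8 + 118/3.7
= 284 + 3.78 + 3.21 + 31.89
= 322.88 mOsm/kg ≈ 322.9 mOsm/kg
Osmolar gap = measured − calculated = 331 − 322.9 = 8.1 mOsm/kg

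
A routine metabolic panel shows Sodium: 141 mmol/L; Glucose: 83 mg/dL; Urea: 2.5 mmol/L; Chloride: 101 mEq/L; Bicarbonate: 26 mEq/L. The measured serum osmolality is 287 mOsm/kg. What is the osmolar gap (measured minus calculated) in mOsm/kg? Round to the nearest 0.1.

-2.1 mOsm/kg

Calculated osmolality = 2·Na + glucose/18 + urea
= 2·141 + 83/18 + 2.5
= 282 + 4.61 + 2.50
= 289.11 mOsm/kg ≈ 289.1 mOsm/kg
Osmolar gap = measured − calculated = 287 − 289.1 = -2.1 mOsm/kg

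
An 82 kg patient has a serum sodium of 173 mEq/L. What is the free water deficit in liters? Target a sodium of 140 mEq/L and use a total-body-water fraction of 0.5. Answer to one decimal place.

TBW = 0.5 · 82 = 41 L
Free water deficit = TBW · (Na/140 − 1)
= 41 · (173/140 − 1)
= 41 · 0.2357
= 9.66 L

9.7 L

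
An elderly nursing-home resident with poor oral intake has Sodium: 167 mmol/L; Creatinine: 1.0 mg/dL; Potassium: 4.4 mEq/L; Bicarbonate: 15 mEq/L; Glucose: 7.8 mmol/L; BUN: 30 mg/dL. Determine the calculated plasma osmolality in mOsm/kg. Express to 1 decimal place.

352.5 mOsm/kg

Calculated osmolality = 2·Na + glucose + BUN/2.8
= 2·167 + 7.8 + 30/2.8
= 334 + 7.80 + 10.71
= 352.51 mOsm/kg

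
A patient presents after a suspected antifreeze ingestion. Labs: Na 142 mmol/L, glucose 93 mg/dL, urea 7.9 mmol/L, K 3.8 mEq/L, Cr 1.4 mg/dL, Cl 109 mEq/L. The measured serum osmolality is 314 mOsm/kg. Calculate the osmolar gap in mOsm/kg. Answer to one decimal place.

16.9 mOsm/kg

Calculated osmolality = 2·Na + glucose/18 + urea
= 2·142 + 93/18 + 7.9
= 284 + 5.17 + 7.90
= 297.07 mOsm/kg ≈ 297.1 mOsm/kg
Osmolar gap = measured − calculated = 314 − 297.1 = 16.9 mOsm/kg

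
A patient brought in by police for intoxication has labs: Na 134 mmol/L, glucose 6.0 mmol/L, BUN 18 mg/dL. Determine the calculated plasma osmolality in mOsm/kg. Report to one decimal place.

280.4 mOsm/kg

Calculated osmolality = 2·Na + glucose + BUN/2.8
= 2·134 + 6 + 18/2.8
= 268 + 6 + 6.43
= 280.43 mOsm/kg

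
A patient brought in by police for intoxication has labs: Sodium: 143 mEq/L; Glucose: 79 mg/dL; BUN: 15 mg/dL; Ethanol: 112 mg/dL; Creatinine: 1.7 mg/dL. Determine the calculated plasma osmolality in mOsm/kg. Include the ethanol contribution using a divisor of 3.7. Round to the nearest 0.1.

Calculated osmolality = 2·Na + glucose/18 + BUN/2.8 + ethanol/3.7
= 2·143 + 79/18 + 15/2.8 + 112/3.7
= 286 + 4.39 + 5.36 + 30.27
= 326.02 mOsm/kg

326.0 mOsm/kg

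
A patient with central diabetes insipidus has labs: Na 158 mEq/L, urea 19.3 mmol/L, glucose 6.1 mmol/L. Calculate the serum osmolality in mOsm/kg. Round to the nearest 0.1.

Calculated osmolality = 2·Na + glucose + urea
= 2·158 + 6.1 + 19.3
= 316 + 6.10 + 19.30
= 341.4 mOsm/kg

341.4 mOsm/kg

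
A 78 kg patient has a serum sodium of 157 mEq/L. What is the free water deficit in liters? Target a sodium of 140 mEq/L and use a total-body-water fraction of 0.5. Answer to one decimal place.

4.7 L

TBW = 0.5 · 78 = 39 L
Free water deficit = TBW · (Na/140 − 1)
= 39 · (157/140 − 1)
= 39 · 0.1214
= 4.73 L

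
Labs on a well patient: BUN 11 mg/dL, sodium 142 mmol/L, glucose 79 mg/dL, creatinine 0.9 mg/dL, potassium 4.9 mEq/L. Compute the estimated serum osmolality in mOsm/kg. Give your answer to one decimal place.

292.3 mOsm/kg

Calculated osmolality = 2·Na + glucose/18 + BUN/2.8
= 2·142 + 79/18 + 11/2.8
= 284 + 4.39 + 3.93
= 292.32 mOsm/kg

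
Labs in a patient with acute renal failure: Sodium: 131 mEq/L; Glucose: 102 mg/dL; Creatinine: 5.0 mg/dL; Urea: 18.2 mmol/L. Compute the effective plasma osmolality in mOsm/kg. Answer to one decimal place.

267.7 mOsm/kg

Effective osmolality excludes urea (freely permeant across cell membranes):
2·Na + glucose/18
= 2·131 + 102/18
= 262 + 5.67
= 267.67 mOsm/kg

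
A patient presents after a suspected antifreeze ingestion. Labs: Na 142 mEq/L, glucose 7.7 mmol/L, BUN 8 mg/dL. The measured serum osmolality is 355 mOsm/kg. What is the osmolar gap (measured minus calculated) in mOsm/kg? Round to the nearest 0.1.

60.4 mOsm/kg

Calculated osmolality = 2·Na + glucose + BUN/2.8
= 2·142 + 7.7 + 8/2.8
= 284 + 7.70 + 2.86
= 294.56 mOsm/kg ≈ 294.6 mOsm/kg
Osmolar gap = measured − calculated = 355 − 294.6 = 60.4 mOsm/kg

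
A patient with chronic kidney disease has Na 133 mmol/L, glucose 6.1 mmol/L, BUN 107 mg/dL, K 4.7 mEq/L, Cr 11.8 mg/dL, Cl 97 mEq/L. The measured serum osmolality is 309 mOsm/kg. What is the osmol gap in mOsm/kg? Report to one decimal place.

-1.3 mOsm/kg

Calculated osmolality = 2·Na + glucose + BUN/2.8
= 2·133 + 6.1 + 107/2.8
= 266 + 6.10 + 38.21
= 310.31 mOsm/kg ≈ 310.3 mOsm/kg
Osmolar gap = measured − calculated = 309 − 310.3 = -1.3 mOsm/kg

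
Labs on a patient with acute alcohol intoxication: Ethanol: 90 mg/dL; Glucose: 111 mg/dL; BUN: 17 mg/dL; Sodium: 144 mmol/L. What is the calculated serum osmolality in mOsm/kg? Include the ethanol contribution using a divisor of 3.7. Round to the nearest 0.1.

Calculated osmolality = 2·Na + glucose/18 + BUN/2.8 + ethanol/3.7
= 2·144 + 111/18 + 17/2.8 + 90/3.7
= 288 + 6.17 + 6.07 + 24.32
= 324.56 mOsm/kg

324.6 mOsm/kg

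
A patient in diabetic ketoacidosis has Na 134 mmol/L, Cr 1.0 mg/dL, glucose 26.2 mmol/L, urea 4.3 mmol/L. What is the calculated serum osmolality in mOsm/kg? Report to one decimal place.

Calculated osmolality = 2·Na + glucose + urea
= 2·134 + 26.2 + 4.3
= 268 + 26.20 + 4.30
= 298.5 mOsm/kg

298.5 mOsm/kg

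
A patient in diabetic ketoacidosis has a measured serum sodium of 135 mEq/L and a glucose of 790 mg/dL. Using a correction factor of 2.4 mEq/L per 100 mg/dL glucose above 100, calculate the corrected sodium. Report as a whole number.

Corrected Na = measured Na + 2.4 · (glucose − 100)/100
= 135 + 2.4 · (790 − 100)/100
= 135 + 16.6
= 151.6 mEq/L

152 mEq/L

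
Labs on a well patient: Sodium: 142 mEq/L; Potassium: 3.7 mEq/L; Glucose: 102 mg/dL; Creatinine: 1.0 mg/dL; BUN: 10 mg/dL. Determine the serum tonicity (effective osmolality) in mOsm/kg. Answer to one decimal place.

Effective osmolality excludes urea (freely permeant across cell membranes):
2·Na + glucose/18
= 2·142 + 102/18
= 284 + 5.67
= 289.67 mOsm/kg

289.7 mOsm/kg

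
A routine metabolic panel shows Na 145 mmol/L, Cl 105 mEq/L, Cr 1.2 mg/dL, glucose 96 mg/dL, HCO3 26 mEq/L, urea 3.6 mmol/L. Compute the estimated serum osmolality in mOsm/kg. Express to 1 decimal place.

298.9 mOsm/kg

Calculated osmolality = 2·Na + glucose/18 + urea
= 2·145 + 96/18 + 3.6
= 290 + 5.33 + 3.60
= 298.93 mOsm/kg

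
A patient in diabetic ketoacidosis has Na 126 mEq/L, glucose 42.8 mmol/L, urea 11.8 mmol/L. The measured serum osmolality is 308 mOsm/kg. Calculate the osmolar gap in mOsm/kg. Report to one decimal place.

Calculated osmolality = 2·Na + glucose + urea
= 2·126 + 42.8 + 11.8
= 252 + 42.80 + 11.80
= 306.6 mOsm/kg ≈ 306.6 mOsm/kg
Osmolar gap = measured − calculated = 308 − 306.6 = 1.4 mOsm/kg

1.4 mOsm/kg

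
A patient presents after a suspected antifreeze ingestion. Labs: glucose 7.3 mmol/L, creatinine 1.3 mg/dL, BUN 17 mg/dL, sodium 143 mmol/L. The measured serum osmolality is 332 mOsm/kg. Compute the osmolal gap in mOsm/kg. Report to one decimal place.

32.6 mOsm/kg

Calculated osmolality = 2·Na + glucose + BUN/2.8
= 2·143 + 7.3 + 17/2.8
= 286 + 7.30 + 6.07
= 299.37 mOsm/kg ≈ 299.4 mOsm/kg
Osmolar gap = measured − calculated = 332 − 299.4 = 32.6 mOsm/kg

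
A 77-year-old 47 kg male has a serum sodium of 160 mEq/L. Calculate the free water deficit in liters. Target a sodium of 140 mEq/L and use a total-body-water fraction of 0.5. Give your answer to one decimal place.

3.4 L

TBW = 0.5 · 47 = 23.5 L
Free water deficit = TBW · (Na/140 − 1)
= 23.5 · (160/140 − 1)
= 23.5 · 0.1429
= 3.36 L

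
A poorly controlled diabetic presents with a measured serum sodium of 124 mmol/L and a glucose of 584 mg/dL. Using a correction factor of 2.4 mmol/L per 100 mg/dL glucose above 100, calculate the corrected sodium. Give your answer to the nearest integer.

136 mmol/L

Corrected Na = measured Na + 2.4 · (glucose − 100)/100
= 124 + 2.4 · (584 − 100)/100
= 124 + 11.6
= 135.6 mmol/L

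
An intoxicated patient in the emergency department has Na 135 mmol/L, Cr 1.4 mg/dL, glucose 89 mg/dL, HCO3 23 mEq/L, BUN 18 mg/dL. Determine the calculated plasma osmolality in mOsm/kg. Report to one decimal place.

Calculated osmolality = 2·Na + glucose/18 + BUN/2.8
= 2·135 + 89/18 + 18/2.8
= 270 + 4.94 + 6.43
= 281.37 mOsm/kg

281.4 mOsm/kg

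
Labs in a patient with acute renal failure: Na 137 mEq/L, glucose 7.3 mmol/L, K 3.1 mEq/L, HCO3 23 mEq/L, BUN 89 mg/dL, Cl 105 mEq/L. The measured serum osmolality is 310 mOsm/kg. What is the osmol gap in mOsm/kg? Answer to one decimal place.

-3.1 mOsm/kg

Calculated osmolality = 2·Na + glucose + BUN/2.8
= 2·137 + 7.3 + 89/2.8
= 274 + 7.30 + 31.79
= 313.09 mOsm/kg ≈ 313.1 mOsm/kg
Osmolar gap = measured − calculated = 310 − 313.1 = -3.1 mOsm/kg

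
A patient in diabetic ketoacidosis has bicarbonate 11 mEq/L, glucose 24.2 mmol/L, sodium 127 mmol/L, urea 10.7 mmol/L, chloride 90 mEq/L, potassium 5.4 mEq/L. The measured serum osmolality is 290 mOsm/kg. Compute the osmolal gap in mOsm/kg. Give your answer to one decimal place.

Calculated osmolality = 2·Na + glucose + urea
= 2·127 + 24.2 + 10.7
= 254 + 24.20 + 10.70
= 288.9 mOsm/kg ≈ 288.9 mOsm/kg
Osmolar gap = measured − calculated = 290 − 288.9 = 1.1 mOsm/kg

1.1 mOsm/kg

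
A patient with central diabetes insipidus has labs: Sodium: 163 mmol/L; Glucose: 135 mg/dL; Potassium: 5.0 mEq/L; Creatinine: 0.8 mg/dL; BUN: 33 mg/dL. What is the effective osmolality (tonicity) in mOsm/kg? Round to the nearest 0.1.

Effective osmolality excludes urea (freely permeant across cell membranes):
2·Na + glucose/18
= 2·163 + 135/18
= 326 + 7.5
= 333.5 mOsm/kg

333.5 mOsm/kg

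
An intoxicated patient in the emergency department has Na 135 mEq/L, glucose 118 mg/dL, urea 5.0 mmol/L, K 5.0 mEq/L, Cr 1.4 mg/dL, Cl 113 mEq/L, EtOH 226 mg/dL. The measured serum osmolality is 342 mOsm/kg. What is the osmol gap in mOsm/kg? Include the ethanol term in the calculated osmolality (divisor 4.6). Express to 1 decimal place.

11.3 mOsm/kg

Calculated osmolality = 2·Na + glucose/18 + urea + ethanol/4.6
= 2·135 + 118/18 + 5 + 226/4.6
= 270 + 6.56 + 5 + 49.13
= 330.69 mOsm/kg ≈ 330.7 mOsm/kg
Osmolar gap = measured − calculated = 342 − 330.7 = 11.3 mOsm/kg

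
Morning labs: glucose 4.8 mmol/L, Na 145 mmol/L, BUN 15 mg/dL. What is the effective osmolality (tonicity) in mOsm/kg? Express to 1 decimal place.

Effective osmolality excludes urea (freely permeant across cell membranes):
2·Na + glucose
= 2·145 + 4.8
= 290 + 4.8
= 294.8 mOsm/kg

294.8 mOsm/kg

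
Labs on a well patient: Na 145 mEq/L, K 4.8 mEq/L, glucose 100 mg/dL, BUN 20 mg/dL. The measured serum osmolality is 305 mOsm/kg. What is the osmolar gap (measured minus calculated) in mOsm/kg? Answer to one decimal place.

2.3 mOsm/kg

Calculated osmolality = 2·Na + glucose/18 + BUN/2.8
= 2·145 + 100/18 + 20/2.8
= 290 + 5.56 + 7.14
= 302.7 mOsm/kg ≈ 302.7 mOsm/kg
Osmolar gap = measured − calculated = 305 − 302.7 = 2.3 mOsm/kg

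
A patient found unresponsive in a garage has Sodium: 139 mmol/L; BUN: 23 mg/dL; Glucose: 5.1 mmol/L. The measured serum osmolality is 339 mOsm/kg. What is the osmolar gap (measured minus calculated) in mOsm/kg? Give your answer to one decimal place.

Calculated osmolality = 2·Na + glucose + BUN/2.8
= 2·139 + 5.1 + 23/2.8
= 278 + 5.10 + 8.21
= 291.31 mOsm/kg ≈ 291.3 mOsm/kg
Osmolar gap = measured − calculated = 339 − 291.3 = 47.7 mOsm/kg

47.7 mOsm/kg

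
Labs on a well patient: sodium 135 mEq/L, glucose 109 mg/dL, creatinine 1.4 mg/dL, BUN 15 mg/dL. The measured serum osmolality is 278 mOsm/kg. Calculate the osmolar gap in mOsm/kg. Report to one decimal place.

Calculated osmolality = 2·Na + glucose/18 + BUN/2.8
= 2·135 + 109/18 + 15/2.8
= 270 + 6.06 + 5.36
= 281.42 mOsm/kg ≈ 281.4 mOsm/kg
Osmolar gap = measured − calculated = 278 − 281.4 = -3.4 mOsm/kg

-3.4 mOsm/kg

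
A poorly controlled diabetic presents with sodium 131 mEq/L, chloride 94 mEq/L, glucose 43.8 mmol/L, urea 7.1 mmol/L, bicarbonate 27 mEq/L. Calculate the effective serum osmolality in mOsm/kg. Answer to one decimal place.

305.8 mOsm/kg

Effective osmolality excludes urea (freely permeant across cell membranes):
2·Na + glucose
= 2·131 + 43.8
= 262 + 43.8
= 305.8 mOsm/kg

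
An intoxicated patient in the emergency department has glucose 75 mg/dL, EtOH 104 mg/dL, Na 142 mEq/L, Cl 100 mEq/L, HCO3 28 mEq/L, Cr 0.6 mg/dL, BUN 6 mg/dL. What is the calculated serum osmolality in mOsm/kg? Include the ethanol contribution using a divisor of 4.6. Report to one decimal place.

312.9 mOsm/kg

Calculated osmolality = 2·Na + glucose/18 + BUN/2.8 + ethanol/4.6
= 2·142 + 75/18 + 6/2.8 + 104/4.6
= 284 + 4.17 + 2.14 + 22.61
= 312.92 mOsm/kg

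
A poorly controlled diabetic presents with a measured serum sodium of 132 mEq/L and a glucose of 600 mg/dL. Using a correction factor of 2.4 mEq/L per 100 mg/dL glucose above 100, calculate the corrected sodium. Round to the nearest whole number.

Corrected Na = measured Na + 2.4 · (glucose − 100)/100
= 132 + 2.4 · (600 − 100)/100
= 132 + 12
= 144 mEq/L

144 mEq/L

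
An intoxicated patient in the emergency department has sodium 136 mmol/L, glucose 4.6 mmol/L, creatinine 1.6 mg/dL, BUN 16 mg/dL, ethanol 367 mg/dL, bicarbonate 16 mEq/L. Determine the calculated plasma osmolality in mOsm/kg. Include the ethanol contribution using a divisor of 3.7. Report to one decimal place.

381.5 mOsm/kg

Calculated osmolality = 2·Na + glucose + BUN/2.8 + ethanol/3.7
= 2·136 + 4.6 + 16/2.8 + 367/3.7
= 272 + 4.60 + 5.71 + 99.19
= 381.5 mOsm/kg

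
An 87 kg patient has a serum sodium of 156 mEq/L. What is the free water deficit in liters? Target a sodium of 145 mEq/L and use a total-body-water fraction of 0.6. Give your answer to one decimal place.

TBW = 0.6 · 87 = 52.2 L
Free water deficit = TBW · (Na/145 − 1)
= 52.2 · (156/145 − 1)
= 52.2 · 0.0759
= 3.96 L

4.0 L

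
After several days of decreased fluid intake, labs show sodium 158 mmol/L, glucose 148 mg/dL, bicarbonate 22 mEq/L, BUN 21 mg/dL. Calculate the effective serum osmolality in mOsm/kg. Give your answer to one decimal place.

Effective osmolality excludes urea (freely permeant across cell membranes):
2·Na + glucose/18
= 2·158 + 148/18
= 316 + 8.22
= 324.22 mOsm/kg

324.2 mOsm/kg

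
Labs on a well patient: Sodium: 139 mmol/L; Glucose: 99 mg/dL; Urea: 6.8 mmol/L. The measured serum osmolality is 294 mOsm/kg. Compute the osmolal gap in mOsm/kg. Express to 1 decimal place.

Calculated osmolality = 2·Na + glucose/18 + urea
= 2·139 + 99/18 + 6.8
= 278 + 5.50 + 6.80
= 290.3 mOsm/kg ≈ 290.3 mOsm/kg
Osmolar gap = measured − calculated = 294 − 290.3 = 3.7 mOsm/kg

3.7 mOsm/kg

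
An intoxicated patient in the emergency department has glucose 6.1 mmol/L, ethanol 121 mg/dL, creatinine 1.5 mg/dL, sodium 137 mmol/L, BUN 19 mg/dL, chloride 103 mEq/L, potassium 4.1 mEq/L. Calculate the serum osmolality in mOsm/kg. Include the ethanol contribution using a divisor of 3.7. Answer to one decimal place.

Calculated osmolality = 2·Na + glucose + BUN/2.8 + ethanol/3.7
= 2·137 + 6.1 + 19/2.8 + 121/3.7
= 274 + 6.10 + 6.79 + 32.70
= 319.59 mOsm/kg

319.6 mOsm/kg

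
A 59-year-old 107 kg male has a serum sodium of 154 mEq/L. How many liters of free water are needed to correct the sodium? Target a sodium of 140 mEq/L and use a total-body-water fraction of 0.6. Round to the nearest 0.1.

6.4 L

TBW = 0.6 · 107 = 64.2 L
Free water deficit = TBW · (Na/140 − 1)
= 64.2 · (154/140 − 1)
= 64.2 · 0.1
= 6.42 L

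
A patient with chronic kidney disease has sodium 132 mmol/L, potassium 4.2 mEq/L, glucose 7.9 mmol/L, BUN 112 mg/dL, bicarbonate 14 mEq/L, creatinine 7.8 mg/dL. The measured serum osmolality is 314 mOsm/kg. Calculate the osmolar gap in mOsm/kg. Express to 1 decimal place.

Calculated osmolality = 2·Na + glucose + BUN/2.8
= 2·132 + 7.9 + 112/2.8
= 264 + 7.90 + 40
= 311.9 mOsm/kg ≈ 311.9 mOsm/kg
Osmolar gap = measured − calculated = 314 − 311.9 = 2.1 mOsm/kg

2.1 mOsm/kg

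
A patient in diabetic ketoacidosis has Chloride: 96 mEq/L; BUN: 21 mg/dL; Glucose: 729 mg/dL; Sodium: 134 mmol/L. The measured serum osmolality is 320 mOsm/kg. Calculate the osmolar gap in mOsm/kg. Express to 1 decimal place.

Calculated osmolality = 2·Na + glucose/18 + BUN/2.8
= 2·134 + 729/18 + 21/2.8
= 268 + 40.50 + 7.50
= 316 mOsm/kg ≈ 316.0 mOsm/kg
Osmolar gap = measured − calculated = 320 − 316.0 = 4.0 mOsm/kg

4.0 mOsm/kg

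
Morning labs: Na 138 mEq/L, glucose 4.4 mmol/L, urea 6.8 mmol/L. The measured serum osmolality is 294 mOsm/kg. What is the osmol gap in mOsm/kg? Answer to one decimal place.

6.8 mOsm/kg

Calculated osmolality = 2·Na + glucose + urea
= 2·138 + 4.4 + 6.8
= 276 + 4.40 + 6.80
= 287.2 mOsm/kg ≈ 287.2 mOsm/kg
Osmolar gap = measured − calculated = 294 − 287.2 = 6.8 mOsm/kg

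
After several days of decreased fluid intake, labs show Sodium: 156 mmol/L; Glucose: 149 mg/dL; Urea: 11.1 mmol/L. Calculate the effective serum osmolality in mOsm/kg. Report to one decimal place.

Effective osmolality excludes urea (freely permeant across cell membranes):
2·Na + glucose/18
= 2·156 + 149/18
= 312 + 8.28
= 320.28 mOsm/kg

320.3 mOsm/kg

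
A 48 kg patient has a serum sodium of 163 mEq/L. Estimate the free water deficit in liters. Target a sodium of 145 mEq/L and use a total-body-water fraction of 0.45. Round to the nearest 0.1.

TBW = 0.45 · 48 = 21.6 L
Free water deficit = TBW · (Na/145 − 1)
= 21.6 · (163/145 − 1)
= 21.6 · 0.1241
= 2.68 L

2.7 L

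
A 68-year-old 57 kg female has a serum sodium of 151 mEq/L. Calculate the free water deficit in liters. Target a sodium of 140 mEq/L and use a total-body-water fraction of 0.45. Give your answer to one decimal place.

TBW = 0.45 · 57 = 25.65 L
Free water deficit = TBW · (Na/140 − 1)
= 25.65 · (151/140 − 1)
= 25.65 · 0.0786
= 2.02 L

2.0 L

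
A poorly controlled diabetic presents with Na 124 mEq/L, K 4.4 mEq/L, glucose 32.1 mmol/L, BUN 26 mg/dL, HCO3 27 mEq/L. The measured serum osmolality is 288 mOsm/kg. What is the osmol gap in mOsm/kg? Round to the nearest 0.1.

Calculated osmolality = 2·Na + glucose + BUN/2.8
= 2·124 + 32.1 + 26/2.8
= 248 + 32.10 + 9.29
= 289.39 mOsm/kg ≈ 289.4 mOsm/kg
Osmolar gap = measured − calculated = 288 − 289.4 = -1.4 mOsm/kg

-1.4 mOsm/kg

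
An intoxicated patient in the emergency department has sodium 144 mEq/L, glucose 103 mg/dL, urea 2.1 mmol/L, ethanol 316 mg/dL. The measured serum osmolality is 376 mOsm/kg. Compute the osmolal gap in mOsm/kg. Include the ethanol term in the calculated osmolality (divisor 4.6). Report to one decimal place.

Calculated osmolality = 2·Na + glucose/18 + urea + ethanol/4.6
= 2·144 + 103/18 + 2.1 + 316/4.6
= 288 + 5.72 + 2.10 + 68.70
= 364.52 mOsm/kg ≈ 364.5 mOsm/kg
Osmolar gap = measured − calculated = 376 − 364.5 = 11.5 mOsm/kg

11.5 mOsm/kg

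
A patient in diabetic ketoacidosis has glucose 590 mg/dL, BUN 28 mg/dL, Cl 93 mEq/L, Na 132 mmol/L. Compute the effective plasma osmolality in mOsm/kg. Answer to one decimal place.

Effective osmolality excludes urea (freely permeant across cell membranes):
2·Na + glucose/18
= 2·132 + 590/18
= 264 + 32.78
= 296.78 mOsm/kg

296.8 mOsm/kg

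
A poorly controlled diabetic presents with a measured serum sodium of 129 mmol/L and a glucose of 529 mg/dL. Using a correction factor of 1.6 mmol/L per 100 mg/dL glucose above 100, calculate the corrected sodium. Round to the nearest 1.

Corrected Na = measured Na + 1.6 · (glucose − 100)/100
= 129 + 1.6 · (529 − 100)/100
= 129 + 6.9
= 135.9 mmol/L

136 mmol/L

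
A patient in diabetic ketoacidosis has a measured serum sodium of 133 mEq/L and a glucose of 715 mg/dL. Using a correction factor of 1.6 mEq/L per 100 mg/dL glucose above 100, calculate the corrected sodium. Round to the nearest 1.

143 mEq/L

Corrected Na = measured Na + 1.6 · (glucose − 100)/100
= 133 + 1.6 · (715 − 100)/100
= 133 + 9.8
= 142.8 mEq/L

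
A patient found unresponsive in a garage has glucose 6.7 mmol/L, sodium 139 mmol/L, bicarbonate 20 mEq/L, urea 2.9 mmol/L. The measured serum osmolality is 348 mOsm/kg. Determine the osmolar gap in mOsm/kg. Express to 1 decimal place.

60.4 mOsm/kg

Calculated osmolality = 2·Na + glucose + urea
= 2·139 + 6.7 + 2.9
= 278 + 6.70 + 2.90
= 287.6 mOsm/kg ≈ 287.6 mOsm/kg
Osmolar gap = measured − calculated = 348 − 287.6 = 60.4 mOsm/kg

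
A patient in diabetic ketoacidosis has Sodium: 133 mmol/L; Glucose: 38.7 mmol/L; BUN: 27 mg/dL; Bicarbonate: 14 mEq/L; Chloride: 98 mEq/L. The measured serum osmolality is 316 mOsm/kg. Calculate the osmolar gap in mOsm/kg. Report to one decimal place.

Calculated osmolality = 2·Na + glucose + BUN/2.8
= 2·133 + 38.7 + 27/2.8
= 266 + 38.70 + 9.64
= 314.34 mOsm/kg ≈ 314.3 mOsm/kg
Osmolar gap = measured − calculated = 316 − 314.3 = 1.7 mOsm/kg

1.7 mOsm/kg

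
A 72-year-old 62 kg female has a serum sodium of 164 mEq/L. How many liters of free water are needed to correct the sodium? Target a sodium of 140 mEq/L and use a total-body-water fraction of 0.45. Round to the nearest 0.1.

TBW = 0.45 · 62 = 27.9 L
Free water deficit = TBW · (Na/140 − 1)
= 27.9 · (164/140 − 1)
= 27.9 · 0.1714
= 4.78 L

4.8 L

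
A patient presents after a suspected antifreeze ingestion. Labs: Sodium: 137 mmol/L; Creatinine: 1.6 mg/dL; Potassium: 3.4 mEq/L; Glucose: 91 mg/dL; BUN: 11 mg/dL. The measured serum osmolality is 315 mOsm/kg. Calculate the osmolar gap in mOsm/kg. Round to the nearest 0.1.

Calculated osmolality = 2·Na + glucose/18 + BUN/2.8
= 2·137 + 91/18 + 11/2.8
= 274 + 5.06 + 3.93
= 282.99 mOsm/kg ≈ 283.0 mOsm/kg
Osmolar gap = measured − calculated = 315 − 283.0 = 32.0 mOsm/kg

32.0 mOsm/kg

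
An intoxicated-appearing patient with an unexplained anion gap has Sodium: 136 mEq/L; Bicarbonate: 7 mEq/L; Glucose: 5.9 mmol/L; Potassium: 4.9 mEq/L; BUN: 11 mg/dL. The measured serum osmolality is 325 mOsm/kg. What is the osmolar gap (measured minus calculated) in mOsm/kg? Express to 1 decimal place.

Calculated osmolality = 2·Na + glucose + BUN/2.8
= 2·136 + 5.9 + 11/2.8
= 272 + 5.90 + 3.93
= 281.83 mOsm/kg ≈ 281.8 mOsm/kg
Osmolar gap = measured − calculated = 325 − 281.8 = 43.2 mOsm/kg

43.2 mOsm/kg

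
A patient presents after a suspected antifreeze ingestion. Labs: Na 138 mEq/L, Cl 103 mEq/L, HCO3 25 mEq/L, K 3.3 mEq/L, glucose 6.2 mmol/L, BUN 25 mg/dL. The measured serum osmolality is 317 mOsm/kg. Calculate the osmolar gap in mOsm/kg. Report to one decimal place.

25.9 mOsm/kg

Calculated osmolality = 2·Na + glucose + BUN/2.8
= 2·138 + 6.2 + 25/2.8
= 276 + 6.20 + 8.93
= 291.13 mOsm/kg ≈ 291.1 mOsm/kg
Osmolar gap = measured − calculated = 317 − 291.1 = 25.9 mOsm/kg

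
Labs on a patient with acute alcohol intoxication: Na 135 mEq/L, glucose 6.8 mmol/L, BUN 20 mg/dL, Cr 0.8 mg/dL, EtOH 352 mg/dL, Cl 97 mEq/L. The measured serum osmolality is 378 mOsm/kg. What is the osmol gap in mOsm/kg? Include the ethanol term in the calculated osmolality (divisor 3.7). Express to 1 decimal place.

-1.1 mOsm/kg

Calculated osmolality = 2·Na + glucose + BUN/2.8 + ethanol/3.7
= 2·135 + 6.8 + 20/2.8 + 352/3.7
= 270 + 6.80 + 7.14 + 95.14
= 379.08 mOsm/kg ≈ 379.1 mOsm/kg
Osmolar gap = measured − calculated = 378 − 379.1 = -1.1 mOsm/kg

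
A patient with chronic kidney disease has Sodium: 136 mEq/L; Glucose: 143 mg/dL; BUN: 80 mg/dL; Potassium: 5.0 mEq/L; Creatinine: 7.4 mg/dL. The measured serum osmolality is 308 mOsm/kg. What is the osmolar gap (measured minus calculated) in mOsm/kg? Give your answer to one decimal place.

Calculated osmolality = 2·Na + glucose/18 + BUN/2.8
= 2·136 + 143/18 + 80/2.8
= 272 + 7.94 + 28.57
= 308.51 mOsm/kg ≈ 308.5 mOsm/kg
Osmolar gap = measured − calculated = 308 − 308.5 = -0.5 mOsm/kg

-0.5 mOsm/kg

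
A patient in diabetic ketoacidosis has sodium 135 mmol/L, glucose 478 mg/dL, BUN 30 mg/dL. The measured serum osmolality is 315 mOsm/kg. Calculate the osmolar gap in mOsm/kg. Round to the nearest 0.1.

7.7 mOsm/kg

Calculated osmolality = 2·Na + glucose/18 + BUN/2.8
= 2·135 + 478/18 + 30/2.8
= 270 + 26.56 + 10.71
= 307.27 mOsm/kg ≈ 307.3 mOsm/kg
Osmolar gap = measured − calculated = 315 − 307.3 = 7.7 mOsm/kg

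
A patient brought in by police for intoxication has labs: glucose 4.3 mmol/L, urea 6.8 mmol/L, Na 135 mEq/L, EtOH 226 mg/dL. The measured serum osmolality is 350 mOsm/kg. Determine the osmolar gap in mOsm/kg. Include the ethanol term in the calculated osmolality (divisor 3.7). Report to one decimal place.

Calculated osmolality = 2·Na + glucose + urea + ethanol/3.7
= 2·135 + 4.3 + 6.8 + 226/3.7
= 270 + 4.30 + 6.80 + 61.08
= 342.18 mOsm/kg ≈ 342.2 mOsm/kg
Osmolar gap = measured − calculated = 350 − 342.2 = 7.8 mOsm/kg

7.8 mOsm/kg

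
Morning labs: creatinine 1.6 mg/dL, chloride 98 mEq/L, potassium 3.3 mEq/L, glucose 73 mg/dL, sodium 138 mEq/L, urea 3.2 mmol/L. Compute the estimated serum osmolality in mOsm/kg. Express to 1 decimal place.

283.3 mOsm/kg

Calculated osmolality = 2·Na + glucose/18 + urea
= 2·138 + 73/18 + 3.2
= 276 + 4.06 + 3.20
= 283.26 mOsm/kg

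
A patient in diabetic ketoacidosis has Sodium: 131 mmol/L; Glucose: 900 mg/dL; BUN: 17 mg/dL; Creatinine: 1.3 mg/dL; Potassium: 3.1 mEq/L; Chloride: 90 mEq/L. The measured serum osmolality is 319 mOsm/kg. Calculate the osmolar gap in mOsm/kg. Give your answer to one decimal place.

0.9 mOsm/kg

Calculated osmolality = 2·Na + glucose/18 + BUN/2.8
= 2·131 + 900/18 + 17/2.8
= 262 + 50 + 6.07
= 318.07 mOsm/kg ≈ 318.1 mOsm/kg
Osmolar gap = measured − calculated = 319 − 318.1 = 0.9 mOsm/kg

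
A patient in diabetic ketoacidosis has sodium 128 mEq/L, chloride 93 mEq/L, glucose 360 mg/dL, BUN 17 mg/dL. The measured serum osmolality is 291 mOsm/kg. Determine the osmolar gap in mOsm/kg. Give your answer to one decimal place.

Calculated osmolality = 2·Na + glucose/18 + BUN/2.8
= 2·128 + 360/18 + 17/2.8
= 256 + 20 + 6.07
= 282.07 mOsm/kg ≈ 282.1 mOsm/kg
Osmolar gap = measured − calculated = 291 − 282.1 = 8.9 mOsm/kg

8.9 mOsm/kg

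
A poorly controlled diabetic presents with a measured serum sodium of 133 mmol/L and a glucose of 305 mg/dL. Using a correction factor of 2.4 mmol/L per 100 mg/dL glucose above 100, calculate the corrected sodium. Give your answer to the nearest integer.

138 mmol/L

Corrected Na = measured Na + 2.4 · (glucose − 100)/100
= 133 + 2.4 · (305 − 100)/100
= 133 + 4.9
= 137.9 mmol/L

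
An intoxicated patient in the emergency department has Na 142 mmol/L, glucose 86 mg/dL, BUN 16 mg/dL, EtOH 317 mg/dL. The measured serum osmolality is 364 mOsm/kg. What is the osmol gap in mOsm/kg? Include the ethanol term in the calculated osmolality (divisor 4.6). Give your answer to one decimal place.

0.6 mOsm/kg

Calculated osmolality = 2·Na + glucose/18 + BUN/2.8 + ethanol/4.6
= 2·142 + 86/18 + 16/2.8 + 317/4.6
= 284 + 4.78 + 5.71 + 68.91
= 363.4 mOsm/kg ≈ 363.4 mOsm/kg
Osmolar gap = measured − calculated = 364 − 363.4 = 0.6 mOsm/kg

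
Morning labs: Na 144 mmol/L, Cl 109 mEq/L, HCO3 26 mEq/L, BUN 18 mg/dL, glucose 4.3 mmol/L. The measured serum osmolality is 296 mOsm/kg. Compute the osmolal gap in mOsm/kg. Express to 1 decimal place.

-2.7 mOsm/kg

Calculated osmolality = 2·Na + glucose + BUN/2.8
= 2·144 + 4.3 + 18/2.8
= 288 + 4.30 + 6.43
= 298.73 mOsm/kg ≈ 298.7 mOsm/kg
Osmolar gap = measured − calculated = 296 − 298.7 = -2.7 mOsm/kg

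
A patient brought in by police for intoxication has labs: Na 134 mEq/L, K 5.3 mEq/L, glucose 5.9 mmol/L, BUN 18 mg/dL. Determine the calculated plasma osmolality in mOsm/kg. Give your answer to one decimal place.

Calculated osmolality = 2·Na + glucose + BUN/2.8
= 2·134 + 5.9 + 18/2.8
= 268 + 5.90 + 6.43
= 280.33 mOsm/kg

280.3 mOsm/kg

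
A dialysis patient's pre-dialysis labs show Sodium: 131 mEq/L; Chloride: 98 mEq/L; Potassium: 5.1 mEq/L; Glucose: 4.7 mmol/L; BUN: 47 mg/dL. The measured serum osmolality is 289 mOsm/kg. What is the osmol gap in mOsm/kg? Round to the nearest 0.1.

Calculated osmolality = 2·Na + glucose + BUN/2.8
= 2·131 + 4.7 + 47/2.8
= 262 + 4.70 + 16.79
= 283.49 mOsm/kg ≈ 283.5 mOsm/kg
Osmolar gap = measured − calculated = 289 − 283.5 = 5.5 mOsm/kg

5.5 mOsm/kg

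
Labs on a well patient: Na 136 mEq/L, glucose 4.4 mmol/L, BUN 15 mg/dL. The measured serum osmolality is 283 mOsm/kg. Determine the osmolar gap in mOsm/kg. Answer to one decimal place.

Calculated osmolality = 2·Na + glucose + BUN/2.8
= 2·136 + 4.4 + 15/2.8
= 272 + 4.40 + 5.36
= 281.76 mOsm/kg ≈ 281.8 mOsm/kg
Osmolar gap = measured − calculated = 283 − 281.8 = 1.2 mOsm/kg

1.2 mOsm/kg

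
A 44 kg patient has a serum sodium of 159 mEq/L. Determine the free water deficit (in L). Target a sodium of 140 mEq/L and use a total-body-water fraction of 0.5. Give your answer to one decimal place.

TBW = 0.5 · 44 = 22 L
Free water deficit = TBW · (Na/140 − 1)
= 22 · (159/140 − 1)
= 22 · 0.1357
= 2.99 L

3.0 L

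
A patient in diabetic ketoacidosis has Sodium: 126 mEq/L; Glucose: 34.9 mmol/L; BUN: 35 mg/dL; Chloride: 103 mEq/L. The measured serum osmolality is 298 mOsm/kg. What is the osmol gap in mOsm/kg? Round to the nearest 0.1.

-1.4 mOsm/kg

Calculated osmolality = 2·Na + glucose + BUN/2.8
= 2·126 + 34.9 + 35/2.8
= 252 + 34.90 + 12.50
= 299.4 mOsm/kg ≈ 299.4 mOsm/kg
Osmolar gap = measured − calculated = 298 − 299.4 = -1.4 mOsm/kg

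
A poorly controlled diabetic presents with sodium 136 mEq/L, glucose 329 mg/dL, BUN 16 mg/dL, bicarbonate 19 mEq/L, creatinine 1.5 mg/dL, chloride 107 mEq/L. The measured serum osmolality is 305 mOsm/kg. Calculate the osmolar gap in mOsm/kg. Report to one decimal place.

Calculated osmolality = 2·Na + glucose/18 + BUN/2.8
= 2·136 + 329/18 + 16/2.8
= 272 + 18.28 + 5.71
= 295.99 mOsm/kg ≈ 296.0 mOsm/kg
Osmolar gap = measured − calculated = 305 − 296.0 = 9.0 mOsm/kg

9.0 mOsm/kg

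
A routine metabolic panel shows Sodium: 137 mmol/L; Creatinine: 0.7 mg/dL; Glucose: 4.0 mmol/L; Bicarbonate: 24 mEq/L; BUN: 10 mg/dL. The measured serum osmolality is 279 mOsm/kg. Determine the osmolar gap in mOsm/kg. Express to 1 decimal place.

Calculated osmolality = 2·Na + glucose + BUN/2.8
= 2·137 + 4 + 10/2.8
= 274 + 4 + 3.57
= 281.57 mOsm/kg ≈ 281.6 mOsm/kg
Osmolar gap = measured − calculated = 279 − 281.6 = -2.6 mOsm/kg

-2.6 mOsm/kg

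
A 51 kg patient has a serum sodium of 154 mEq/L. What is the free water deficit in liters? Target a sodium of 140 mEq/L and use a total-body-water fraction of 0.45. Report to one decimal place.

TBW = 0.45 · 51 = 22.95 L
Free water deficit = TBW · (Na/140 − 1)
= 22.95 · (154/140 − 1)
= 22.95 · 0.1
= 2.29 L

2.3 L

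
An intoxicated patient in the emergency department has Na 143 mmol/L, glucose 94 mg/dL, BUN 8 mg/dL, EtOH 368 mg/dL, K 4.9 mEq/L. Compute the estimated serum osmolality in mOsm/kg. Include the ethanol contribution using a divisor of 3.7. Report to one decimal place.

393.5 mOsm/kg

Calculated osmolality = 2·Na + glucose/18 + BUN/2.8 + ethanol/3.7
= 2·143 + 94/18 + 8/2.8 + 368/3.7
= 286 + 5.22 + 2.86 + 99.46
= 393.54 mOsm/kg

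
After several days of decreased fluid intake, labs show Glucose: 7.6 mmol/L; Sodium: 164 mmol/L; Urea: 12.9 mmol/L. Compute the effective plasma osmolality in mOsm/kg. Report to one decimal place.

Effective osmolality excludes urea (freely permeant across cell membranes):
2·Na + glucose
= 2·164 + 7.6
= 328 + 7.6
= 335.6 mOsm/kg

335.6 mOsm/kg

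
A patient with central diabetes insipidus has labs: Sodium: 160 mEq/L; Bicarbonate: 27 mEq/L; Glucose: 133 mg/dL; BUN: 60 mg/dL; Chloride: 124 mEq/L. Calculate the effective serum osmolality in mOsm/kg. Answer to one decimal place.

Effective osmolality excludes urea (freely permeant across cell membranes):
2·Na + glucose/18
= 2·160 + 133/18
= 320 + 7.39
= 327.39 mOsm/kg

327.4 mOsm/kg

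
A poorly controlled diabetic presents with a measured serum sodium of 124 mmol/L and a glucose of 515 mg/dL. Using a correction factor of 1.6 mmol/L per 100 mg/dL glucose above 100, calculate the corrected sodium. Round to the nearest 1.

Corrected Na = measured Na + 1.6 · (glucose − 100)/100
= 124 + 1.6 · (515 − 100)/100
= 124 + 6.6
= 130.6 mmol/L

131 mmol/L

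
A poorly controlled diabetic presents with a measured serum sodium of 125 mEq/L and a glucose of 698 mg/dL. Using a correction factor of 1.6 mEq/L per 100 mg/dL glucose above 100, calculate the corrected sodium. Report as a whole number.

Corrected Na = measured Na + 1.6 · (glucose − 100)/100
= 125 + 1.6 · (698 − 100)/100
= 125 + 9.6
= 134.6 mEq/L

135 mEq/L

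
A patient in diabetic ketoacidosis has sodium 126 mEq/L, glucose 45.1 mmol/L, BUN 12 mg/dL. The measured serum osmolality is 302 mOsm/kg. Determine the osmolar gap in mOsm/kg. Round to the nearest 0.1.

0.6 mOsm/kg

Calculated osmolality = 2·Na + glucose + BUN/2.8
= 2·126 + 45.1 + 12/2.8
= 252 + 45.10 + 4.29
= 301.39 mOsm/kg ≈ 301.4 mOsm/kg
Osmolar gap = measured − calculated = 302 − 301.4 = 0.6 mOsm/kg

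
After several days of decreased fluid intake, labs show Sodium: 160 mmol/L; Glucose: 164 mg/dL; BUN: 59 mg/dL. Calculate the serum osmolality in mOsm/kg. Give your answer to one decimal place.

Calculated osmolality = 2·Na + glucose/18 + BUN/2.8
= 2·160 + 164/18 + 59/2.8
= 320 + 9.11 + 21.07
= 350.18 mOsm/kg

350.2 mOsm/kg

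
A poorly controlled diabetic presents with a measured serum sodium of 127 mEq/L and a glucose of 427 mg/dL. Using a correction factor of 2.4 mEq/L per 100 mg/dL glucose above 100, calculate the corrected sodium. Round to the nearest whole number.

Corrected Na = measured Na + 2.4 · (glucose − 100)/100
= 127 + 2.4 · (427 − 100)/100
= 127 + 7.8
= 134.8 mEq/L

135 mEq/L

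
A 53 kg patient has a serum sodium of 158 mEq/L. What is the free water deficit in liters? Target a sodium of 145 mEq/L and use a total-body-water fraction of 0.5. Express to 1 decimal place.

2.4 L

TBW = 0.5 · 53 = 26.5 L
Free water deficit = TBW · (Na/145 − 1)
= 26.5 · (158/145 − 1)
= 26.5 · 0.0897
= 2.38 L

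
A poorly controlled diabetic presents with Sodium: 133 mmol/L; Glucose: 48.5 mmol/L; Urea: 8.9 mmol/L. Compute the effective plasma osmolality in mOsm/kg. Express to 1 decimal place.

314.5 mOsm/kg

Effective osmolality excludes urea (freely permeant across cell membranes):
2·Na + glucose
= 2·133 + 48.5
= 266 + 48.5
= 314.5 mOsm/kg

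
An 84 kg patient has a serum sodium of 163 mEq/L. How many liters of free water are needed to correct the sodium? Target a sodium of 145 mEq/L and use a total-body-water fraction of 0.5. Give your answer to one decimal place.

5.2 L

TBW = 0.5 · 84 = 42 L
Free water deficit = TBW · (Na/145 − 1)
= 42 · (163/145 − 1)
= 42 · 0.1241
= 5.21 L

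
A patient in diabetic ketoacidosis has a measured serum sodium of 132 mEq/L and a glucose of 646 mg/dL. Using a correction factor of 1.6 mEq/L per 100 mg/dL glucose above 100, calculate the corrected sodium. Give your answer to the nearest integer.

141 mEq/L

Corrected Na = measured Na + 1.6 · (glucose − 100)/100
= 132 + 1.6 · (646 − 100)/100
= 132 + 8.7
= 140.7 mEq/L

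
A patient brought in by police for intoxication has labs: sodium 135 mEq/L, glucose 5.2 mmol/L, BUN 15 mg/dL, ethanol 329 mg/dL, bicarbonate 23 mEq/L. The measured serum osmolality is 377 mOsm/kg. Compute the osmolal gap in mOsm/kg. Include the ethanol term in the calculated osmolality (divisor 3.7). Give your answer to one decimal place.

Calculated osmolality = 2·Na + glucose + BUN/2.8 + ethanol/3.7
= 2·135 + 5.2 + 15/2.8 + 329/3.7
= 270 + 5.20 + 5.36 + 88.92
= 369.48 mOsm/kg ≈ 369.5 mOsm/kg
Osmolar gap = measured − calculated = 377 − 369.5 = 7.5 mOsm/kg

7.5 mOsm/kg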